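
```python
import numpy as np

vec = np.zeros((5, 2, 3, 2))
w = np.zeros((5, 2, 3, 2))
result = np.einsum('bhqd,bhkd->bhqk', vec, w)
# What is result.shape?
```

(5, 2, 3, 3)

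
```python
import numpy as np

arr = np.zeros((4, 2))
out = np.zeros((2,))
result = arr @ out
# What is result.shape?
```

(4,)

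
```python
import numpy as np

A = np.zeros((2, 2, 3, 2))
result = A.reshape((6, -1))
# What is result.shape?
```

(6, 4)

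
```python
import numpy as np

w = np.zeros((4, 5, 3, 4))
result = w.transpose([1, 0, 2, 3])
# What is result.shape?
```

(5, 4, 3, 4)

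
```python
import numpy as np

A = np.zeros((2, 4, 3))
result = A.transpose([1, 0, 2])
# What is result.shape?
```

(4, 2, 3)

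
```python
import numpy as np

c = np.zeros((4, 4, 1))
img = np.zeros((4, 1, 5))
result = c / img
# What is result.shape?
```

(4, 4, 5)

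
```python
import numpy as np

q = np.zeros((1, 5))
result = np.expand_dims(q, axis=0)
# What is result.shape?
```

(1, 1, 5)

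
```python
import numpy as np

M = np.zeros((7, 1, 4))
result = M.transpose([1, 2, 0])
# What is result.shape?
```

(1, 4, 7)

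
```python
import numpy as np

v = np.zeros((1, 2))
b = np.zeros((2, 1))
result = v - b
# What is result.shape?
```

(2, 2)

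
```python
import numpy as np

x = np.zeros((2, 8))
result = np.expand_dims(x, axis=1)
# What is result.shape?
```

(2, 1, 8)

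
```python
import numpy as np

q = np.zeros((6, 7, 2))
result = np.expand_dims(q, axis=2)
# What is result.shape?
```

(6, 7, 1, 2)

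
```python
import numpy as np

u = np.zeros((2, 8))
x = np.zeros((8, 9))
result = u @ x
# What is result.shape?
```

(2, 9)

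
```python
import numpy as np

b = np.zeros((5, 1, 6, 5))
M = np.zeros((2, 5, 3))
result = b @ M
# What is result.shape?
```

(5, 2, 6, 3)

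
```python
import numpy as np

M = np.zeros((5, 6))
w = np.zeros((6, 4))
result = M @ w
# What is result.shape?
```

(5, 4)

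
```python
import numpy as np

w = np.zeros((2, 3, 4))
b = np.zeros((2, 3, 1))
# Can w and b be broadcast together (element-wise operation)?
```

Yes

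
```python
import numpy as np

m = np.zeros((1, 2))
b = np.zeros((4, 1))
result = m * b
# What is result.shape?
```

(4, 2)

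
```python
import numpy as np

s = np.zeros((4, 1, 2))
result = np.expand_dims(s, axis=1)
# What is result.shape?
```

(4, 1, 1, 2)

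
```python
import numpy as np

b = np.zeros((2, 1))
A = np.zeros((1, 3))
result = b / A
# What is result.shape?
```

(2, 3)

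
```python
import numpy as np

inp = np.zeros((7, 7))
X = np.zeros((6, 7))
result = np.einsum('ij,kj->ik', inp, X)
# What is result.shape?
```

(7, 6)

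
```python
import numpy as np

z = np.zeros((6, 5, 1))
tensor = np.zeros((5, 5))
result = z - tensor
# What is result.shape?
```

(6, 5, 5)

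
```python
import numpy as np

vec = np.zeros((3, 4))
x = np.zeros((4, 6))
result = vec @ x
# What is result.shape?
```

(3, 6)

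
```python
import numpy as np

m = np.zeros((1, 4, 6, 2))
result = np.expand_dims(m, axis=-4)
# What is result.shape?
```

(1, 1, 4, 6, 2)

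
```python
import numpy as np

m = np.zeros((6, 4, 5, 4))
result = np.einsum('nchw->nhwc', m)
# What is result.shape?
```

(6, 5, 4, 4)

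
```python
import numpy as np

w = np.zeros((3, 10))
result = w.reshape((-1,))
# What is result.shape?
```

(30,)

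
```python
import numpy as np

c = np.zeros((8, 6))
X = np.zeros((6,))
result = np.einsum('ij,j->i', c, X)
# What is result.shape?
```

(8,)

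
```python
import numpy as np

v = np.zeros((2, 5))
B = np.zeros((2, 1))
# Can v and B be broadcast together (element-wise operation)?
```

Yes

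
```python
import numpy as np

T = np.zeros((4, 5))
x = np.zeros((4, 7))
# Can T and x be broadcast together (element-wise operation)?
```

No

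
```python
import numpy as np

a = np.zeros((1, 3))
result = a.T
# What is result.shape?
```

(3, 1)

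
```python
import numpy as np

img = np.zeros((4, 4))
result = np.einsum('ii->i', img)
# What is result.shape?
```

(4,)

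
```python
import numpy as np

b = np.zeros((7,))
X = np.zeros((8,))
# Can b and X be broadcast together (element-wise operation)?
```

No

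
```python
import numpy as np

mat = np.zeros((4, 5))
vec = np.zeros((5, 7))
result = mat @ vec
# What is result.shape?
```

(4, 7)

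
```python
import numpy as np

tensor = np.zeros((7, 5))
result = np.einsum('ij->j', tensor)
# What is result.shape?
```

(5,)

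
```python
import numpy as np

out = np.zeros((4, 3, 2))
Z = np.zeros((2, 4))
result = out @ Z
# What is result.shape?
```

(4, 3, 4)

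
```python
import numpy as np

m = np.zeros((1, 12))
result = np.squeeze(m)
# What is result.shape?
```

(12,)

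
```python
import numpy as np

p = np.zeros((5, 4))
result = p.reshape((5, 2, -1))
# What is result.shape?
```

(5, 2, 2)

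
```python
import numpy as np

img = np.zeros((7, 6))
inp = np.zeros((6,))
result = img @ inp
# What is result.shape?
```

(7,)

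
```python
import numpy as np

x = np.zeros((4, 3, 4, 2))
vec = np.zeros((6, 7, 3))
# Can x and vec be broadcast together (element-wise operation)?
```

No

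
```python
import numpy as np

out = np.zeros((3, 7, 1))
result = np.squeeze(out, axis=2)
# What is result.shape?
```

(3, 7)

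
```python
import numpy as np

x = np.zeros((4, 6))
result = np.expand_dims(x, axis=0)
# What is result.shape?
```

(1, 4, 6)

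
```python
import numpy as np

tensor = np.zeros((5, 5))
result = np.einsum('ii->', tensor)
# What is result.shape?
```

()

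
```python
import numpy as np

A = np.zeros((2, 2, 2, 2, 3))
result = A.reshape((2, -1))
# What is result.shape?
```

(2, 24)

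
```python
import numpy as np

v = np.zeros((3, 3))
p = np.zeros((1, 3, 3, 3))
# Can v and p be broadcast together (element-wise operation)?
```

Yes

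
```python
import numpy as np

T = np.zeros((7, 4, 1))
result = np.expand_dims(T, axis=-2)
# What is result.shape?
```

(7, 4, 1, 1)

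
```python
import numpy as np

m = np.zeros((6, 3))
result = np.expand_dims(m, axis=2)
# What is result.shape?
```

(6, 3, 1)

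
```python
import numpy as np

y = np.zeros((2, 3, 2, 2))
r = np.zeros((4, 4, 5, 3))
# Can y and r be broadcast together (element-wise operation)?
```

No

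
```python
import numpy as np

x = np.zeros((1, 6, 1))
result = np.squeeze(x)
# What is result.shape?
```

(6,)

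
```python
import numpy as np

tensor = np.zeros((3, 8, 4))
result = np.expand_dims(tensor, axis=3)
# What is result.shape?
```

(3, 8, 4, 1)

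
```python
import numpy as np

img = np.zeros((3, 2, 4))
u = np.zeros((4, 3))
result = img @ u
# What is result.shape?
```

(3, 2, 3)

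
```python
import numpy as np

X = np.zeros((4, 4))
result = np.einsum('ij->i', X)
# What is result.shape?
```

(4,)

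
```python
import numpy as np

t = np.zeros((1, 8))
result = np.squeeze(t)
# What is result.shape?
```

(8,)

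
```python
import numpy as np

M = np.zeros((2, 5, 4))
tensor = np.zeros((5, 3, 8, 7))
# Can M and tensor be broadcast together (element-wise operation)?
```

No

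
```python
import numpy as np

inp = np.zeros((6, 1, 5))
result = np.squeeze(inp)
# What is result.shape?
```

(6, 5)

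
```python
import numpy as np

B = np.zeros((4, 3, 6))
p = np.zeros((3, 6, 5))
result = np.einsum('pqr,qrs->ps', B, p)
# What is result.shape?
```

(4, 5)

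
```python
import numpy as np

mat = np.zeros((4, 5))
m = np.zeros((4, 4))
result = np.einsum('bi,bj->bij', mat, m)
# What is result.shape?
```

(4, 5, 4)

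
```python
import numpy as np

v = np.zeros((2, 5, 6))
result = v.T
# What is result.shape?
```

(6, 5, 2)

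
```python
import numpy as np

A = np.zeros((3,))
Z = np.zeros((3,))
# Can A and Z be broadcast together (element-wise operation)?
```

Yes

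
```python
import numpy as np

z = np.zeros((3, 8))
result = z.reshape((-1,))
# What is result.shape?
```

(24,)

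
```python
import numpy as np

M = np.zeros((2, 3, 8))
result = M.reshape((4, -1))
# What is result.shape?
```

(4, 12)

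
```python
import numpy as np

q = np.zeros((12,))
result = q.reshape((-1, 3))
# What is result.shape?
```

(4, 3)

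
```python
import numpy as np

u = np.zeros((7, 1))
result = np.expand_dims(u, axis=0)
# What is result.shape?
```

(1, 7, 1)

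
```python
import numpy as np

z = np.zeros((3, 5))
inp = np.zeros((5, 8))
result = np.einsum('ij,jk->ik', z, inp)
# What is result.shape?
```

(3, 8)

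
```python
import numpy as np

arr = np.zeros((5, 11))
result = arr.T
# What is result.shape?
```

(11, 5)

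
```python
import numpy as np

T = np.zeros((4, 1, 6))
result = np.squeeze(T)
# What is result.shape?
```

(4, 6)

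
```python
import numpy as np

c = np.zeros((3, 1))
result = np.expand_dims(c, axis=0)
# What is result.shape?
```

(1, 3, 1)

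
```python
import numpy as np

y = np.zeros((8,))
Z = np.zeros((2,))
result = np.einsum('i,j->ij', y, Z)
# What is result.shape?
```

(8, 2)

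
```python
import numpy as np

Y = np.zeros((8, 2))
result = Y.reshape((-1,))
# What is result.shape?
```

(16,)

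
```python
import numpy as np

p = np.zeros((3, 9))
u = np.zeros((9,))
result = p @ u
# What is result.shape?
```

(3,)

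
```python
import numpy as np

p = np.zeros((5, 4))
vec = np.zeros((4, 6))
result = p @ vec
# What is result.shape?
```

(5, 6)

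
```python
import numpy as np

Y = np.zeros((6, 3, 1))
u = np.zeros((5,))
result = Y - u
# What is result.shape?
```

(6, 3, 5)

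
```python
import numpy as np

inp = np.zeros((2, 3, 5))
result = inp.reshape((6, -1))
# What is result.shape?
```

(6, 5)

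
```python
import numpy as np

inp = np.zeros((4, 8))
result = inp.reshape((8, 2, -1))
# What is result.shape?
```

(8, 2, 2)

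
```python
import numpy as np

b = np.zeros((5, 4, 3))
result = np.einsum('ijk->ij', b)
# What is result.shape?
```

(5, 4)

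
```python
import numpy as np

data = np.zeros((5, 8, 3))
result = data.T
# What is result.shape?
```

(3, 8, 5)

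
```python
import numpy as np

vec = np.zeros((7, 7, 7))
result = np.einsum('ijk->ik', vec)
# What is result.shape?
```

(7, 7)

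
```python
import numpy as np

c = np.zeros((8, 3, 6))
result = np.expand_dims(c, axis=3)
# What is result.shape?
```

(8, 3, 6, 1)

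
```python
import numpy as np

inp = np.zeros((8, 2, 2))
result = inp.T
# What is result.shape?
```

(2, 2, 8)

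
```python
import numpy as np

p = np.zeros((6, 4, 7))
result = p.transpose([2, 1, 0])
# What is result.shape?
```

(7, 4, 6)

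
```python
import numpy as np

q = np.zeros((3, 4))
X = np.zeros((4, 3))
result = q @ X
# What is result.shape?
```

(3, 3)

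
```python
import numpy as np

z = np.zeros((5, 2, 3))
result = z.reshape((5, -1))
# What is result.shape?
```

(5, 6)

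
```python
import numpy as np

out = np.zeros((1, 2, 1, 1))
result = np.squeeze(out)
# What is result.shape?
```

(2,)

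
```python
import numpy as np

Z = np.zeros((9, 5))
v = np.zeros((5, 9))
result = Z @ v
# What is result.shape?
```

(9, 9)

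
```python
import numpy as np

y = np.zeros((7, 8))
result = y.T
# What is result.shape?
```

(8, 7)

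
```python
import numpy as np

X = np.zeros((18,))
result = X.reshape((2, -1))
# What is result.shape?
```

(2, 9)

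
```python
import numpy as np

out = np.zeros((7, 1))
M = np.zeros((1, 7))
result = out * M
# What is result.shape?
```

(7, 7)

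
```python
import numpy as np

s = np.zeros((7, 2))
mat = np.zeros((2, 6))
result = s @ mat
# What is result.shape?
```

(7, 6)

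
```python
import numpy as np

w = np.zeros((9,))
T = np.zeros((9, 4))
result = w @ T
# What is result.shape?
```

(4,)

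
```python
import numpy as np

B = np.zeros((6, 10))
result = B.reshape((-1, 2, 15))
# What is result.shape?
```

(2, 2, 15)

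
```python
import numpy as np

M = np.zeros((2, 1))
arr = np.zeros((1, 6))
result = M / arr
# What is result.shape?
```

(2, 6)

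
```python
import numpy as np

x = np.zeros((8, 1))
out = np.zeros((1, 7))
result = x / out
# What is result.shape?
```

(8, 7)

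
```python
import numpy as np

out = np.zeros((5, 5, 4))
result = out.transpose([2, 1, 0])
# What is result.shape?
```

(4, 5, 5)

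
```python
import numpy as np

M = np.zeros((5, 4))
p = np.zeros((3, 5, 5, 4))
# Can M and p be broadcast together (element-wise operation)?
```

Yes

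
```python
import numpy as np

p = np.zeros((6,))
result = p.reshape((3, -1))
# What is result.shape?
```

(3, 2)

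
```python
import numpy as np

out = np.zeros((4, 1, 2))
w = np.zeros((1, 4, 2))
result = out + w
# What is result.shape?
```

(4, 4, 2)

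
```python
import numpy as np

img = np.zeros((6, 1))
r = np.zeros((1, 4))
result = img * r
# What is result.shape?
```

(6, 4)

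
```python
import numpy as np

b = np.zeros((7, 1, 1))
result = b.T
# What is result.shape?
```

(1, 1, 7)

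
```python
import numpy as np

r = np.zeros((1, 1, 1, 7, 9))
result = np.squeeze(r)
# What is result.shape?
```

(7, 9)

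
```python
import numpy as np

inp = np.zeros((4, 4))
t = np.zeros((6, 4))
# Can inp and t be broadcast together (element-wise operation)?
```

No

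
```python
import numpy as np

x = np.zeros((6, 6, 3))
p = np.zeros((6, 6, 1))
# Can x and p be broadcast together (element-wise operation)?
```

Yes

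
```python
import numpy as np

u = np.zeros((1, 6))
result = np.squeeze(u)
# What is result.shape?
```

(6,)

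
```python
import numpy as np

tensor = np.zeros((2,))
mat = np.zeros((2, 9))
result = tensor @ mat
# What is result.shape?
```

(9,)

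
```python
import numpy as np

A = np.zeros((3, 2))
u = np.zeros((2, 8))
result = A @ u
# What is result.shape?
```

(3, 8)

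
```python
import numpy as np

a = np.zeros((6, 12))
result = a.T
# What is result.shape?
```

(12, 6)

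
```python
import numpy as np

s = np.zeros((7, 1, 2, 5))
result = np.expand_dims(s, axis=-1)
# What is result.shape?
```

(7, 1, 2, 5, 1)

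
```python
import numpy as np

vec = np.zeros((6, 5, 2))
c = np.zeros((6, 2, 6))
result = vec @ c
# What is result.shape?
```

(6, 5, 6)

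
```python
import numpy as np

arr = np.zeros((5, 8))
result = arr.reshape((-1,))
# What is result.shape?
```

(40,)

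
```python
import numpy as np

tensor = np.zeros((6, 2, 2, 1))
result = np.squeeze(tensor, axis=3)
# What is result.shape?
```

(6, 2, 2)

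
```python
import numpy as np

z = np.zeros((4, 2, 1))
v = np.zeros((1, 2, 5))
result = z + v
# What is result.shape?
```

(4, 2, 5)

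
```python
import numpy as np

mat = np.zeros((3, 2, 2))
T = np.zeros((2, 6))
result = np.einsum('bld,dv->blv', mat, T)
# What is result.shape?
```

(3, 2, 6)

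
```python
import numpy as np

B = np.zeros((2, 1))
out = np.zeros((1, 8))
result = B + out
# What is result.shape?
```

(2, 8)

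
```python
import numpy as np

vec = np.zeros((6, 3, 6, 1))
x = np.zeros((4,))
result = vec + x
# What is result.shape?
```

(6, 3, 6, 4)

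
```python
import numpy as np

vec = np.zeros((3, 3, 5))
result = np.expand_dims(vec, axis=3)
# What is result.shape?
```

(3, 3, 5, 1)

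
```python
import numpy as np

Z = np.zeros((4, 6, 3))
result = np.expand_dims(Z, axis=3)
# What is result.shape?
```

(4, 6, 3, 1)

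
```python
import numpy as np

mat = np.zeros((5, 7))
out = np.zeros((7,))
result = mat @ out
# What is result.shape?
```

(5,)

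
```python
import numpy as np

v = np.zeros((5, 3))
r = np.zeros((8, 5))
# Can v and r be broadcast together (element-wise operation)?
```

No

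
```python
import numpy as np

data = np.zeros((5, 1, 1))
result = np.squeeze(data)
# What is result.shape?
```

(5,)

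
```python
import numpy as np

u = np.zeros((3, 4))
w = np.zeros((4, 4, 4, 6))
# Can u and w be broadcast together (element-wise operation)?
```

No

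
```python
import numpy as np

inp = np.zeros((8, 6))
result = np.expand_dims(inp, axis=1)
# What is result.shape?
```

(8, 1, 6)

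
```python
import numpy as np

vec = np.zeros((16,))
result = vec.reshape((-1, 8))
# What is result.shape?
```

(2, 8)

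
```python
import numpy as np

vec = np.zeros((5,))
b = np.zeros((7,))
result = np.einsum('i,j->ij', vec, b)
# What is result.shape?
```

(5, 7)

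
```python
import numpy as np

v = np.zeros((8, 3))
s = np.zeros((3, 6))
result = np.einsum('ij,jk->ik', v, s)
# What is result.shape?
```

(8, 6)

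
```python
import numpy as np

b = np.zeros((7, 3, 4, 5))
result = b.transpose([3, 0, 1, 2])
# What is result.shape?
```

(5, 7, 3, 4)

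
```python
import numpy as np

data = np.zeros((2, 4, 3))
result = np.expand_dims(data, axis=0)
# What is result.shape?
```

(1, 2, 4, 3)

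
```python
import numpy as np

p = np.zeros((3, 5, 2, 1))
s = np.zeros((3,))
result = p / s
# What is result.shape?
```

(3, 5, 2, 3)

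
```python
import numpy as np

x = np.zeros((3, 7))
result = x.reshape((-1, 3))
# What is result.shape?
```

(7, 3)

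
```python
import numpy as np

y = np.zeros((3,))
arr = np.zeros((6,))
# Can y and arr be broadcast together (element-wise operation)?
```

No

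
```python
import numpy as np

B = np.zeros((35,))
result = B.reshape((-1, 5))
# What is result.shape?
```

(7, 5)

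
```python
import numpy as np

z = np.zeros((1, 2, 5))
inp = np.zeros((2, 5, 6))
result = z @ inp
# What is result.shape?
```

(2, 2, 6)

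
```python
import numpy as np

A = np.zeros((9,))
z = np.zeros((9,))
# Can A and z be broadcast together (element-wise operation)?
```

Yes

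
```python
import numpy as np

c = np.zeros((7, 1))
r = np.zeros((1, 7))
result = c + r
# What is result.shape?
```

(7, 7)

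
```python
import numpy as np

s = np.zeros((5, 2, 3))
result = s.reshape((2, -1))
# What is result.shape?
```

(2, 15)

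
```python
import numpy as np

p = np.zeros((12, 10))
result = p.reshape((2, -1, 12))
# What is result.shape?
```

(2, 5, 12)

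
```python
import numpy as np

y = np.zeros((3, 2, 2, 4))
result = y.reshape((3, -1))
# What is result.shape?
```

(3, 16)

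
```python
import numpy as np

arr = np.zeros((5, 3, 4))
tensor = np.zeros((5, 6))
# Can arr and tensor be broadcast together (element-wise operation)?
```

No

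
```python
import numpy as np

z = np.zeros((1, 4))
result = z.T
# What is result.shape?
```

(4, 1)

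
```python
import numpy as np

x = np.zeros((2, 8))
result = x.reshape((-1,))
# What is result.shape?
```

(16,)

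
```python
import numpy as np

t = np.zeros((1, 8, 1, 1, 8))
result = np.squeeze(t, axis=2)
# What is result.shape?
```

(1, 8, 1, 8)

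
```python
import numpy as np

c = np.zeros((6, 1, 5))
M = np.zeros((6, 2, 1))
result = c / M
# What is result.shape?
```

(6, 2, 5)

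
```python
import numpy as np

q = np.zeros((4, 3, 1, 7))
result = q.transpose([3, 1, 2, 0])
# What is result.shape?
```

(7, 3, 1, 4)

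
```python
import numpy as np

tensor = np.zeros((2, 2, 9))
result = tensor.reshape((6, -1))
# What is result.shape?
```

(6, 6)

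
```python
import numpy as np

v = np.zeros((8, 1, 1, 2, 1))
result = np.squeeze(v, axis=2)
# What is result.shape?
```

(8, 1, 2, 1)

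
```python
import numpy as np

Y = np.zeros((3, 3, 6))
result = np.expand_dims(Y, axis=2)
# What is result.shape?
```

(3, 3, 1, 6)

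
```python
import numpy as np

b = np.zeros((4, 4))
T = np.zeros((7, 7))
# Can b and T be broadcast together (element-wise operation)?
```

No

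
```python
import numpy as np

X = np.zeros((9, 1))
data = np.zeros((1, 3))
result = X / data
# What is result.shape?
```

(9, 3)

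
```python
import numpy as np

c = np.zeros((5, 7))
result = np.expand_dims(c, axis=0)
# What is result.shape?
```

(1, 5, 7)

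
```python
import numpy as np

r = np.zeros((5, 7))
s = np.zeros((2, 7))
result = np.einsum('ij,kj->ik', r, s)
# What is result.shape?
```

(5, 2)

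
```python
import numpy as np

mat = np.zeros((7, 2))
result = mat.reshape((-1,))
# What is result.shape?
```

(14,)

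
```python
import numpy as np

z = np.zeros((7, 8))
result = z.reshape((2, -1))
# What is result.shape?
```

(2, 28)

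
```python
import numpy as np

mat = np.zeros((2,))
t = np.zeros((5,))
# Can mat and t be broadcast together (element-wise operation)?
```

No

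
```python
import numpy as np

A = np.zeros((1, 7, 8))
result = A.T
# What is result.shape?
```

(8, 7, 1)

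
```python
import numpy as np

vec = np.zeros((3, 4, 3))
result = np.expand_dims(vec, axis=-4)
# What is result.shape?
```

(1, 3, 4, 3)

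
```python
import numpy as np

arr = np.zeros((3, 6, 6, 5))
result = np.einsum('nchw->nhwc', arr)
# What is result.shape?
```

(3, 6, 5, 6)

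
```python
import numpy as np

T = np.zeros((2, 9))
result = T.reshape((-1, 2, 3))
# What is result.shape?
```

(3, 2, 3)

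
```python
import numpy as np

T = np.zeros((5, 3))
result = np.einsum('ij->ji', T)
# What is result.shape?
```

(3, 5)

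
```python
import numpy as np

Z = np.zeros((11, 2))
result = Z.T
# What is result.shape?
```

(2, 11)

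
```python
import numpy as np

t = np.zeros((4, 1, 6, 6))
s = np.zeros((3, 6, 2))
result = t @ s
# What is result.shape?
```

(4, 3, 6, 2)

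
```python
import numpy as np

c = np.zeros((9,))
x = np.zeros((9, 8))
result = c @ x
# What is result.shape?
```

(8,)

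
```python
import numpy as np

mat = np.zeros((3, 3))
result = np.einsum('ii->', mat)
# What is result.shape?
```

()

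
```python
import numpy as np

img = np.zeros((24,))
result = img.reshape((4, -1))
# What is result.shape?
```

(4, 6)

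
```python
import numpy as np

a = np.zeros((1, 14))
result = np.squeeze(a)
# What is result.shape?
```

(14,)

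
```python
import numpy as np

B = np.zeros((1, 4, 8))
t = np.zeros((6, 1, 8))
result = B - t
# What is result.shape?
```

(6, 4, 8)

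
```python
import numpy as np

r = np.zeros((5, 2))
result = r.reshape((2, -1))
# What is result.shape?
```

(2, 5)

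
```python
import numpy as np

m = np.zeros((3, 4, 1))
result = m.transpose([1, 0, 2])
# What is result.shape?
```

(4, 3, 1)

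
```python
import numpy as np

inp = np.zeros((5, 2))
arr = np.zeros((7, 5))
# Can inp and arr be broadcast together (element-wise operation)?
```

No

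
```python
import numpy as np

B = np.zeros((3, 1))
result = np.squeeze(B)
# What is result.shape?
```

(3,)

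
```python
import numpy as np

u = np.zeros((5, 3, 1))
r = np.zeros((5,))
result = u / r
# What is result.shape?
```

(5, 3, 5)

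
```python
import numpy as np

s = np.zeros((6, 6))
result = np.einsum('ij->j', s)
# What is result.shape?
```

(6,)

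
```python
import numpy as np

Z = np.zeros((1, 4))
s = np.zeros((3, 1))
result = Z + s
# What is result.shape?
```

(3, 4)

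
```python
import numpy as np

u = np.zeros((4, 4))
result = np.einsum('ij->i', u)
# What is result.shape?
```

(4,)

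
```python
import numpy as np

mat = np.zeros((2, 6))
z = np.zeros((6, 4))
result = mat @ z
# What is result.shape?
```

(2, 4)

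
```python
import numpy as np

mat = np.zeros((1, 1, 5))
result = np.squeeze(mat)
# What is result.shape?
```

(5,)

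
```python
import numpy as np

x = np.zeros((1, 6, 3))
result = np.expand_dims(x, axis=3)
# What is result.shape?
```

(1, 6, 3, 1)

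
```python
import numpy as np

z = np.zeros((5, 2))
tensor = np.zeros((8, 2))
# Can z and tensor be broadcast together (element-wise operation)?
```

No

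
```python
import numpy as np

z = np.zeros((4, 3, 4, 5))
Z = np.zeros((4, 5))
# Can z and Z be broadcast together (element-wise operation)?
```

Yes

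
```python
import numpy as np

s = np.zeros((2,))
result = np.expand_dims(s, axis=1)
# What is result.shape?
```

(2, 1)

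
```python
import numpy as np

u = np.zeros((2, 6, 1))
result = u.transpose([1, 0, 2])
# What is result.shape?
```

(6, 2, 1)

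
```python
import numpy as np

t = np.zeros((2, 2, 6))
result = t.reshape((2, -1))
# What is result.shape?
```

(2, 12)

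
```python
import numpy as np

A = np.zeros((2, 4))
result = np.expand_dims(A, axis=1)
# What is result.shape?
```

(2, 1, 4)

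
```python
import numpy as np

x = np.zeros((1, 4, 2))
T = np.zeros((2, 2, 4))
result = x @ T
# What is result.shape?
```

(2, 4, 4)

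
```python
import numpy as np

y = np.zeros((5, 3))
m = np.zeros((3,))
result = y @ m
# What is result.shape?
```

(5,)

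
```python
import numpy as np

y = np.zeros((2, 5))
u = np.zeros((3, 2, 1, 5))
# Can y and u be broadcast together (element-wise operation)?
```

Yes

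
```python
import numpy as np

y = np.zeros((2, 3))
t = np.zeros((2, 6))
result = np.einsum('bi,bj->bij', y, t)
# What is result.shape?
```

(2, 3, 6)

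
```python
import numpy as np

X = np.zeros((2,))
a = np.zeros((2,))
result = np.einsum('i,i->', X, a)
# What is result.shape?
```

()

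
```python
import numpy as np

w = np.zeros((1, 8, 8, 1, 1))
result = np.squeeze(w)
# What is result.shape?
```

(8, 8)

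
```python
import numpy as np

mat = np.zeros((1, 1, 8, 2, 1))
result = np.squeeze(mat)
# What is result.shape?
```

(8, 2)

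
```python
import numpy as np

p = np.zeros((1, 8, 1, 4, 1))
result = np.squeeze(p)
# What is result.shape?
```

(8, 4)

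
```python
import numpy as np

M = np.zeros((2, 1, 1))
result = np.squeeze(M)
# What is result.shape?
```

(2,)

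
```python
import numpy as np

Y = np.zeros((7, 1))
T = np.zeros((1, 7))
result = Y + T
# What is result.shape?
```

(7, 7)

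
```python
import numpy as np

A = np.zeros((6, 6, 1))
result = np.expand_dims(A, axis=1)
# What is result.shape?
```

(6, 1, 6, 1)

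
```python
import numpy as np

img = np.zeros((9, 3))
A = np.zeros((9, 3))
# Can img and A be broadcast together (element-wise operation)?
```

Yes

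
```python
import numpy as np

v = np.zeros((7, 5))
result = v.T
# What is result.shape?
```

(5, 7)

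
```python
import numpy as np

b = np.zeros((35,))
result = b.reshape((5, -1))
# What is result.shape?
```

(5, 7)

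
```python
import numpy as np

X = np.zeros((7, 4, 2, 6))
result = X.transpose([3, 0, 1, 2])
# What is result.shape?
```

(6, 7, 4, 2)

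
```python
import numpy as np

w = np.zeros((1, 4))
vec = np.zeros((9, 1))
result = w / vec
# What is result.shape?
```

(9, 4)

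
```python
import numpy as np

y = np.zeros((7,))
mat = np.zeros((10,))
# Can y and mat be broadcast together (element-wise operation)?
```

No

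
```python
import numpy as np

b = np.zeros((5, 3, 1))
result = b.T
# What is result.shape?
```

(1, 3, 5)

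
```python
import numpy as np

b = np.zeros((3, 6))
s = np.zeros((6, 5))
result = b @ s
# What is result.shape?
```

(3, 5)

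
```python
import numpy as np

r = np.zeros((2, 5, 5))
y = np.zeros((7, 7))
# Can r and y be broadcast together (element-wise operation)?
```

No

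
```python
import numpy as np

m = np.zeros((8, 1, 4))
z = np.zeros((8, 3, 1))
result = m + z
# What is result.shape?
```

(8, 3, 4)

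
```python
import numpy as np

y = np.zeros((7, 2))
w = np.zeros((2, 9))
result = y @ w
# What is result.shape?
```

(7, 9)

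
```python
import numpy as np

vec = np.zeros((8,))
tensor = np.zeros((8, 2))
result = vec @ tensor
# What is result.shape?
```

(2,)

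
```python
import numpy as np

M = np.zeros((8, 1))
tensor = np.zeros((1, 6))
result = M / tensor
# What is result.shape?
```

(8, 6)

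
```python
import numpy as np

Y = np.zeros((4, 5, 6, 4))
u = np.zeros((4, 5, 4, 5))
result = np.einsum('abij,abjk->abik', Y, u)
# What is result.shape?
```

(4, 5, 6, 5)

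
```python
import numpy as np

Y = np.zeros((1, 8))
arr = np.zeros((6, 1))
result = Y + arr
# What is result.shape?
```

(6, 8)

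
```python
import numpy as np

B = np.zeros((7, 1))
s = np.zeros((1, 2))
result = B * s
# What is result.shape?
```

(7, 2)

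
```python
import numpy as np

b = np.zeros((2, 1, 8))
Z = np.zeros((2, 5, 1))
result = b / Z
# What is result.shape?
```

(2, 5, 8)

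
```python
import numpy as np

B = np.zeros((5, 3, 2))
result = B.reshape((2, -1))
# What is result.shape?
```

(2, 15)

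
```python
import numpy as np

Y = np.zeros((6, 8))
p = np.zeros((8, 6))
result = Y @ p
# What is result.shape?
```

(6, 6)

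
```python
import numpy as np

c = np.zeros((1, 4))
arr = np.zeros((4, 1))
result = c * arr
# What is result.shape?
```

(4, 4)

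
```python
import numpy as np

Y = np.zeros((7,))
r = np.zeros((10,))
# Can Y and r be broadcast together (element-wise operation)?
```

No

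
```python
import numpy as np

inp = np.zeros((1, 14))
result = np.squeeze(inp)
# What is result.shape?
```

(14,)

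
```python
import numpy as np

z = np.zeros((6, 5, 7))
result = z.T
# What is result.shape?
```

(7, 5, 6)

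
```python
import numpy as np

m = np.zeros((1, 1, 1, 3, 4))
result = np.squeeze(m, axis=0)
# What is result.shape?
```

(1, 1, 3, 4)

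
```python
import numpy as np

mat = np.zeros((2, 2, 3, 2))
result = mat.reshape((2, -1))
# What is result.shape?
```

(2, 12)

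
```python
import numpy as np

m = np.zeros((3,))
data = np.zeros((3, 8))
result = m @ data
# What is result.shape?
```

(8,)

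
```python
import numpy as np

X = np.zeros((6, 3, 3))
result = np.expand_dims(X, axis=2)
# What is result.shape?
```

(6, 3, 1, 3)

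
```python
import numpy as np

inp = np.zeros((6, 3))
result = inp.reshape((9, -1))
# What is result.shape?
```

(9, 2)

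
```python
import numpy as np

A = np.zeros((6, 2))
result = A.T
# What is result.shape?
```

(2, 6)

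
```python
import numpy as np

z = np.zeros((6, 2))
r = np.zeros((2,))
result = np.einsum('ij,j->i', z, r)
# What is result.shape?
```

(6,)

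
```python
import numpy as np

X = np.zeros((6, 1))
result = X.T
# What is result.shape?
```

(1, 6)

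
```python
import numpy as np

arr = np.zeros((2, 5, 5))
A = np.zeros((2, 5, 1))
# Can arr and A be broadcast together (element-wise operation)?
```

Yes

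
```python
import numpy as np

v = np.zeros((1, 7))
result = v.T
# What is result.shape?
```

(7, 1)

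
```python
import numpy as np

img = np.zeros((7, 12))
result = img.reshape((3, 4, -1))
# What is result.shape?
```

(3, 4, 7)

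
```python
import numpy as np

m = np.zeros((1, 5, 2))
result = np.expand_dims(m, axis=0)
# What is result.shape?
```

(1, 1, 5, 2)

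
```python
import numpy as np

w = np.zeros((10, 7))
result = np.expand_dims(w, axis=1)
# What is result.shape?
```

(10, 1, 7)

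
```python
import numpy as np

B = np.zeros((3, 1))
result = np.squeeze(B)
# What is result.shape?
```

(3,)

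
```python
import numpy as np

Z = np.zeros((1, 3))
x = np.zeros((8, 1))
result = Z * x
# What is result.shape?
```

(8, 3)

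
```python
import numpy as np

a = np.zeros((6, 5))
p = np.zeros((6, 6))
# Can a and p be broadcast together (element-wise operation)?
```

No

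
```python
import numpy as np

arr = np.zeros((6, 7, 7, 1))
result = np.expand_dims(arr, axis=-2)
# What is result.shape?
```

(6, 7, 7, 1, 1)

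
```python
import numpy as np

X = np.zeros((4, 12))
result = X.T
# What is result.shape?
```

(12, 4)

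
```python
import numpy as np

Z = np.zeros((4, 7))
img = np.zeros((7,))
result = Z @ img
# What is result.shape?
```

(4,)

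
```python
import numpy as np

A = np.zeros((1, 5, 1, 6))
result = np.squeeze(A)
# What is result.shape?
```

(5, 6)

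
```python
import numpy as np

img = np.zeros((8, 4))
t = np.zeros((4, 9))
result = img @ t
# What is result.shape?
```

(8, 9)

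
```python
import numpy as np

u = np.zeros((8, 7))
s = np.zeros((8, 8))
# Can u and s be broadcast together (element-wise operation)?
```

No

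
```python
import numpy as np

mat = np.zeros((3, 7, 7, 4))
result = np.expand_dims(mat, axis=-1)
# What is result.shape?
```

(3, 7, 7, 4, 1)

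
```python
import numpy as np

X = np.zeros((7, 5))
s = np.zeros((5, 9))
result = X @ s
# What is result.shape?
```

(7, 9)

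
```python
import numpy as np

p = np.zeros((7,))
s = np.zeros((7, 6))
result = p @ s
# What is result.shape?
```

(6,)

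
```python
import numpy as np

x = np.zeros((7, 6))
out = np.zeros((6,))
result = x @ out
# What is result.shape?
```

(7,)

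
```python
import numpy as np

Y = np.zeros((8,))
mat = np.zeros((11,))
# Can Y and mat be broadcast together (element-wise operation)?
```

No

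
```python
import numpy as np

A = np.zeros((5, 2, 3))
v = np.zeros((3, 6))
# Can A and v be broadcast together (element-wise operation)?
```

No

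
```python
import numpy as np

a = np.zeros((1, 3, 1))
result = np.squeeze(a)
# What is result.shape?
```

(3,)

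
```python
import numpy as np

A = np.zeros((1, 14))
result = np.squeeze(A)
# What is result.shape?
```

(14,)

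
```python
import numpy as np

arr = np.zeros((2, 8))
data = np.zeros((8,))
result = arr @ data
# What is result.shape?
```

(2,)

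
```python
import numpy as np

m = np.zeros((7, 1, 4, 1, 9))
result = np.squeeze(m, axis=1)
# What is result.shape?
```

(7, 4, 1, 9)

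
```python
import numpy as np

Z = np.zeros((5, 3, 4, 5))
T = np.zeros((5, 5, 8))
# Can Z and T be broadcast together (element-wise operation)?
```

No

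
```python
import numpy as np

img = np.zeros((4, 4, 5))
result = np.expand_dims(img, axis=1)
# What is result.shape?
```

(4, 1, 4, 5)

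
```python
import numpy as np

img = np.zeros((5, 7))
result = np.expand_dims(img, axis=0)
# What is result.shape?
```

(1, 5, 7)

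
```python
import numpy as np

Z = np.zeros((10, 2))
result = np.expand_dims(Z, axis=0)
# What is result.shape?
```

(1, 10, 2)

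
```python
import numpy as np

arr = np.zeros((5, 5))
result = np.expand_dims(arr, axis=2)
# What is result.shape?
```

(5, 5, 1)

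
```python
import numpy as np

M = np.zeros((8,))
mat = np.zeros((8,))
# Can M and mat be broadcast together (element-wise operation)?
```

Yes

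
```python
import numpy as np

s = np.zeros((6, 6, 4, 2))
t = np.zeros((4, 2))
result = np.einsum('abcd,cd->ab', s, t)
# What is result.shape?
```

(6, 6)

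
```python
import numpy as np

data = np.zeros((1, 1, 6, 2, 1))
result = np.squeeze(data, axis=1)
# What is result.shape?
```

(1, 6, 2, 1)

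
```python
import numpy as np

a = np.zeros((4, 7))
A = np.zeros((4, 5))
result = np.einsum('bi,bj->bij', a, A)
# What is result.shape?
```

(4, 7, 5)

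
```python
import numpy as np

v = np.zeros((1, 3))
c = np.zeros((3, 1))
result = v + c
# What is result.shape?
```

(3, 3)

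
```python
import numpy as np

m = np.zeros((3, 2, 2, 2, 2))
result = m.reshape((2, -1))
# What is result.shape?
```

(2, 24)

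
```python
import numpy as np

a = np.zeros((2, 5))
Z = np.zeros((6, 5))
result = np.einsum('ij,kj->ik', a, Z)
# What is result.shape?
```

(2, 6)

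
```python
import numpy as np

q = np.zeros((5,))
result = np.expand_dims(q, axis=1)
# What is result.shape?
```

(5, 1)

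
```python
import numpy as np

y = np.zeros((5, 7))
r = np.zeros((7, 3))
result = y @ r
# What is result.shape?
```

(5, 3)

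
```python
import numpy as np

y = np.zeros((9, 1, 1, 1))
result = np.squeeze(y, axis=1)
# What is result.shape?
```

(9, 1, 1)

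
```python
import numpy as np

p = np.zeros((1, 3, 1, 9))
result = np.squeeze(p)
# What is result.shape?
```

(3, 9)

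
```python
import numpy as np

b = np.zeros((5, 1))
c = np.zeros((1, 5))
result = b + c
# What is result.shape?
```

(5, 5)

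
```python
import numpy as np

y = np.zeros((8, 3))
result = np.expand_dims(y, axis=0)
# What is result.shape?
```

(1, 8, 3)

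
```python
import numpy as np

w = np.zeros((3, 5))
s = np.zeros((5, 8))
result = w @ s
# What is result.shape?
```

(3, 8)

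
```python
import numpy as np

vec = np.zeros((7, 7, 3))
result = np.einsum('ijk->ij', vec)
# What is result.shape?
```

(7, 7)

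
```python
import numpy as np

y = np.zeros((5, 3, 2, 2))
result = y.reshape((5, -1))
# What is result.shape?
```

(5, 12)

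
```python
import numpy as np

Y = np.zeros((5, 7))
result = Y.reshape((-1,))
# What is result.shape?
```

(35,)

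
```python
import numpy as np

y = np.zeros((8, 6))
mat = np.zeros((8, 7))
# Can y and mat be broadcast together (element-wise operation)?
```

No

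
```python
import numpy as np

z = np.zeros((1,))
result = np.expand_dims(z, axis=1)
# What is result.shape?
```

(1, 1)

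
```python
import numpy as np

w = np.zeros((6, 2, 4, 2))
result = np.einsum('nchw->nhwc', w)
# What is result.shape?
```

(6, 4, 2, 2)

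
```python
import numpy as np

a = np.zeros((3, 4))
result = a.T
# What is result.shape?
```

(4, 3)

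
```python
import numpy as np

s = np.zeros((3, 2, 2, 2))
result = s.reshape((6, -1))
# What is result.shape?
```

(6, 4)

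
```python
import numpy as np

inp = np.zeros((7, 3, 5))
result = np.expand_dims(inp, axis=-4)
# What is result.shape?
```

(1, 7, 3, 5)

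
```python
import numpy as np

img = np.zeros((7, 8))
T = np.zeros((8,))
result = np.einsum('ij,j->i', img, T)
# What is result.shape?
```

(7,)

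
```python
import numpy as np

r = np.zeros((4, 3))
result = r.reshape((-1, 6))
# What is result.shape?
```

(2, 6)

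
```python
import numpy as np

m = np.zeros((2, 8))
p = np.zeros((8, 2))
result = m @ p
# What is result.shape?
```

(2, 2)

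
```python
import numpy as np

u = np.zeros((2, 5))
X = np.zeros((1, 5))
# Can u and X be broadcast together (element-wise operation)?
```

Yes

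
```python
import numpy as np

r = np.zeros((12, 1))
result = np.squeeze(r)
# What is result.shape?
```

(12,)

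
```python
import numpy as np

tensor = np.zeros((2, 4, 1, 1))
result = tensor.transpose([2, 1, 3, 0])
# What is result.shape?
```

(1, 4, 1, 2)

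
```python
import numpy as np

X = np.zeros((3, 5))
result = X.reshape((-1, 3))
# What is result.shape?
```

(5, 3)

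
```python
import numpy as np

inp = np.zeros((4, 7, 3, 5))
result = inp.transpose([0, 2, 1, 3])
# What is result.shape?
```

(4, 3, 7, 5)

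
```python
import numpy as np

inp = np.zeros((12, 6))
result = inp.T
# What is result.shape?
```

(6, 12)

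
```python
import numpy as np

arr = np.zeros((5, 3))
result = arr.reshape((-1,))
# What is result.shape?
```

(15,)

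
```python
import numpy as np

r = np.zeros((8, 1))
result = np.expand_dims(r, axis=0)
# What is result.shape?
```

(1, 8, 1)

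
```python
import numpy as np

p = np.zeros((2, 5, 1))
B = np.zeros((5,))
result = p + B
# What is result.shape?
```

(2, 5, 5)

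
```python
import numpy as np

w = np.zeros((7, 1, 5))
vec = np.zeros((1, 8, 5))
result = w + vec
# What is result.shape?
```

(7, 8, 5)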